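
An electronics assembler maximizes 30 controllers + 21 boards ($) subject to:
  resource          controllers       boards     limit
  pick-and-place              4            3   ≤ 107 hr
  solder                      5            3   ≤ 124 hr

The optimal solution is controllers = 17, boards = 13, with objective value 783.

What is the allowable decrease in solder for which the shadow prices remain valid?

Binding constraints: pick-and-place, solder. The basis is B = [[4,3],[5,3]] with det -3.
Per unit decrease in solder, x* moves by d = (-1, 1.3333).
The basis stays optimal until controllers reaches 0; allowable decrease = 17 hr.

17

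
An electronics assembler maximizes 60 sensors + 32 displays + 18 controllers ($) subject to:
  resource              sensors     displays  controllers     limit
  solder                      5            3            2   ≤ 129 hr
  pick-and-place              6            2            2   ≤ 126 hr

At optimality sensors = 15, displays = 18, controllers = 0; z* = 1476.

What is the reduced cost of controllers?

-5

Both solder and pick-and-place are binding at x*.
The binding rows give the dual system: 5·y_solder + 6·y_pick-and-place = 60 and 3·y_solder + 2·y_pick-and-place = 32.
Solving: y_solder = 9, y_pick-and-place = 2.5.
Reduced cost of controllers: c₃ − yᵀa₃ = 18 − (9·2 + 2.5·2) = 18 − 23 = -5.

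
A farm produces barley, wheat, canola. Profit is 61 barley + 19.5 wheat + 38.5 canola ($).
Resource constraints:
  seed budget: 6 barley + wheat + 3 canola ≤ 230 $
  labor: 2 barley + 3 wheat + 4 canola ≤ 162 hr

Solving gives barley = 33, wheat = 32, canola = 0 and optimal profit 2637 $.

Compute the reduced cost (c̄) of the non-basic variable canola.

-2.5

Check each constraint at x*: seed budget 230/230 (tight); labor 162/162 (tight).
The binding rows give the dual system: 6·y_seed budget + 2·y_labor = 61 and 1·y_seed budget + 3·y_labor = 19.5.
→ y_seed budget = 9 and y_labor = 3.5.
Reduced cost of canola: c₃ − yᵀa₃ = 38.5 − (9·3 + 3.5·4) = 38.5 − 41 = -2.5.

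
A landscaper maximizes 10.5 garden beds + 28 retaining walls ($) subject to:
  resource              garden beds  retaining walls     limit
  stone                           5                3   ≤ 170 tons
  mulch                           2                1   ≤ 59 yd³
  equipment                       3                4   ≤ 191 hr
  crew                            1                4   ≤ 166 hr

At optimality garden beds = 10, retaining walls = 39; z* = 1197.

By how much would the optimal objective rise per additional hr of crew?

6.5

Binding: mulch and crew. Non-binding: stone (3 unused), equipment (5 unused).
By complementary slackness, y = 0 for the non-binding constraints.
Dual feasibility on the basic columns requires 2·y_mulch + 1·y_crew = 10.5, 1·y_mulch + 4·y_crew = 28.
This yields shadow prices y_mulch = 2, y_crew = 6.5.
Shadow price of crew = 6.5.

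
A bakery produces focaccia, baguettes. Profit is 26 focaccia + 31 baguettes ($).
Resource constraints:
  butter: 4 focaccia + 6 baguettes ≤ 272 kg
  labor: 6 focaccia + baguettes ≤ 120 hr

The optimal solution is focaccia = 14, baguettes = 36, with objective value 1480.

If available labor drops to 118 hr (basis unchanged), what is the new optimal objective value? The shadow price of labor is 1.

Δb = -2, so new z* = 1480 + (1)·(-2) = 1480 − 2 = 1478.

1478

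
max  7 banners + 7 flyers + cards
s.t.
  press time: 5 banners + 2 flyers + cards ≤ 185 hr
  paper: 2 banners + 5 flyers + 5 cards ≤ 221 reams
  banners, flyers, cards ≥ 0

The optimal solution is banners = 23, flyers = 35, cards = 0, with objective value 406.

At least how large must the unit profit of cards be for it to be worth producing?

6

At the optimum: press time uses 185 of 185 (binding); paper uses 221 of 221 (binding).
The binding rows give the dual system: 5·y_press time + 2·y_paper = 7 and 2·y_press time + 5·y_paper = 7.
→ y_press time = 1 and y_paper = 1.
cards enters the basis when its profit ≥ yᵀa₃ = 1·1 + 1·5 = 6.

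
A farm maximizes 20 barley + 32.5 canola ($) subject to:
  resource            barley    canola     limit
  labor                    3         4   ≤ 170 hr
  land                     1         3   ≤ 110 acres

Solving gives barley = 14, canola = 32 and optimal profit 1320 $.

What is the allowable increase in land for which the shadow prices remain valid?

Binding constraints: labor, land. The basis is B = [[3,4],[1,3]] with det 5.
Per unit increase in land, x* moves by d = (-0.8, 0.6).
The basis stays optimal until barley reaches 0; allowable increase = 17.5 acres.

17.5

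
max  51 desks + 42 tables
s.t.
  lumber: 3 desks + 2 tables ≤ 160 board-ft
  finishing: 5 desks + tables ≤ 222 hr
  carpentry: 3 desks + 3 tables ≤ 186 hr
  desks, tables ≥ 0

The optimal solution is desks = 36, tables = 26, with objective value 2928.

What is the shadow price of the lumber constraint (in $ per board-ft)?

9

At the optimum: lumber uses 160 of 160 (binding); finishing uses 206 of 222 (slack = 16); carpentry uses 186 of 186 (binding).
By complementary slackness, y = 0 for the non-binding constraint.
From A_Bᵀ y = c: 3·y_lumber + 3·y_carpentry = 51; 2·y_lumber + 3·y_carpentry = 42.
→ y_lumber = 9 and y_carpentry = 8.
Shadow price of lumber = 9.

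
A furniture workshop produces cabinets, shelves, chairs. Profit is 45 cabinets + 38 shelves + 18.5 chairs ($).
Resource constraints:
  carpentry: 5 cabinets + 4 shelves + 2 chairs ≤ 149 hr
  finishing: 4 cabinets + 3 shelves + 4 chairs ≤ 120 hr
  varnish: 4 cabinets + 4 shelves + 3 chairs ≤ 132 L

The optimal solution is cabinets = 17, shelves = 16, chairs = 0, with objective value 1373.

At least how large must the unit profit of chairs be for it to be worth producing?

Check each constraint at x*: carpentry 149/149 (tight); finishing 116/120 (slack 4); varnish 132/132 (tight).
Since finishing is not tight, its dual is 0.
Dual feasibility on the basic columns requires 5·y_carpentry + 4·y_varnish = 45, 4·y_carpentry + 4·y_varnish = 38.
This yields shadow prices y_carpentry = 7, y_varnish = 2.5.
chairs enters the basis when its profit ≥ yᵀa₃ = 7·2 + 2.5·3 = 21.5.

21.5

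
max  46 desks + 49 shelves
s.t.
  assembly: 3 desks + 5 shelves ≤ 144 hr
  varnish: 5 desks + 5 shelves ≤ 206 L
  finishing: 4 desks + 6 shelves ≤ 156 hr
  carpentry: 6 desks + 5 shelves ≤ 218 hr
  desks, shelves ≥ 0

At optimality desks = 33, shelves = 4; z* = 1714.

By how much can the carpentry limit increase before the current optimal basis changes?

Binding constraints: finishing, carpentry. The basis is B = [[4,6],[6,5]] with det -16.
Per unit increase in carpentry, x* moves by d = (0.375, -0.25).
The basis stays optimal until shelves reaches 0; allowable increase = 16 hr.

16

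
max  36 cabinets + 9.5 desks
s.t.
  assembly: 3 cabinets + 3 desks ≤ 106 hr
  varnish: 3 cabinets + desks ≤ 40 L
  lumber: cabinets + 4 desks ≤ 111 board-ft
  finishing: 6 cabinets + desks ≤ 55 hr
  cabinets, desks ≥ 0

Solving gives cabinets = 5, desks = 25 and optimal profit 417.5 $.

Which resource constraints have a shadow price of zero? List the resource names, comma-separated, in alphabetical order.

assembly: 90/106 (slack 16)
varnish: 40/40 (binding)
lumber: 105/111 (slack 6)
finishing: 55/55 (binding)
By complementary slackness, a constraint with positive slack has shadow price 0 → assembly, lumber.

assembly, lumber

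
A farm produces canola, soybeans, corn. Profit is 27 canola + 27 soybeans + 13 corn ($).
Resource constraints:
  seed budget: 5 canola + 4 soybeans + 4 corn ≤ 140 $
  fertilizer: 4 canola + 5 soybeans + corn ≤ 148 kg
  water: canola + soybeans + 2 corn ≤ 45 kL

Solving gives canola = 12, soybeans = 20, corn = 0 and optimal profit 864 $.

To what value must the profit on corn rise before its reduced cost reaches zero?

Binding: seed budget and fertilizer. Non-binding: water (13 unused).
Since water is not tight, its dual is 0.
From A_Bᵀ y = c: 5·y_seed budget + 4·y_fertilizer = 27; 4·y_seed budget + 5·y_fertilizer = 27.
This yields shadow prices y_seed budget = 3, y_fertilizer = 3.
corn enters the basis when its profit ≥ yᵀa₃ = 3·4 + 3·1 = 15.

15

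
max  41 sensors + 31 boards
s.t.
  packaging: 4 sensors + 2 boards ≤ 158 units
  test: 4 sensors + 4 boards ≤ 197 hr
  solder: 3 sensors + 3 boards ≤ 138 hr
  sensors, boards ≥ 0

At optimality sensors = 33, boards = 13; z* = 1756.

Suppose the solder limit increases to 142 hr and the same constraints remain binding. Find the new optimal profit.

Check each constraint at x*: packaging 158/158 (tight); test 184/197 (slack 13); solder 138/138 (tight).
By complementary slackness, y = 0 for the non-binding constraint.
Dual feasibility on the basic columns requires 4·y_packaging + 3·y_solder = 41, 2·y_packaging + 3·y_solder = 31.
→ y_packaging = 5 and y_solder = 7.
Δz = y_solder·Δb = 7 × (4) = 28, so new z* = 1756 + 28 = 1784.

1784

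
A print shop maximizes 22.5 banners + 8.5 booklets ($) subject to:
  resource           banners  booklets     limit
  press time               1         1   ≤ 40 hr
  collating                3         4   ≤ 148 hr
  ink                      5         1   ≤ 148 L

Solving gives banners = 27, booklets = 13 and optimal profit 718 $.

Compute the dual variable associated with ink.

3.5

Check each constraint at x*: press time 40/40 (tight); collating 133/148 (slack 15); ink 148/148 (tight).
Since collating is not tight, its dual is 0.
The binding rows give the dual system: 1·y_press time + 5·y_ink = 22.5 and 1·y_press time + 1·y_ink = 8.5.
→ y_press time = 5 and y_ink = 3.5.
Shadow price of ink = 3.5.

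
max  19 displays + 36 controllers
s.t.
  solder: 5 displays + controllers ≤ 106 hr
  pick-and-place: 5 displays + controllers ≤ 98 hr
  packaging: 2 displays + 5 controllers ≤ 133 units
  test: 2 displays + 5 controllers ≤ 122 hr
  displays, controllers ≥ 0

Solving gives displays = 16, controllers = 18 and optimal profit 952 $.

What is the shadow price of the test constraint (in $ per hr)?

7

Binding: pick-and-place and test. Non-binding: solder (8 unused), packaging (11 unused).
By complementary slackness, y = 0 for the non-binding constraints.
The binding rows give the dual system: 5·y_pick-and-place + 2·y_test = 19 and 1·y_pick-and-place + 5·y_test = 36.
Solving: y_pick-and-place = 1, y_test = 7.
Shadow price of test = 7.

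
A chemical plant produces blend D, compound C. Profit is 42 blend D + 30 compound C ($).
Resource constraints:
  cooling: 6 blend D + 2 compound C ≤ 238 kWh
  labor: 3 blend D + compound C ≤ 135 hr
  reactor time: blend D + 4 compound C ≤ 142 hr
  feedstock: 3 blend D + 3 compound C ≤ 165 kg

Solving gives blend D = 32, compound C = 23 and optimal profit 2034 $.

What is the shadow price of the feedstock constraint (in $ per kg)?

8

Binding: cooling and feedstock. Non-binding: labor (16 unused), reactor time (18 unused).
Slack constraints have shadow price 0 (complementary slackness).
The binding rows give the dual system: 6·y_cooling + 3·y_feedstock = 42 and 2·y_cooling + 3·y_feedstock = 30.
This yields shadow prices y_cooling = 3, y_feedstock = 8.
Shadow price of feedstock = 8.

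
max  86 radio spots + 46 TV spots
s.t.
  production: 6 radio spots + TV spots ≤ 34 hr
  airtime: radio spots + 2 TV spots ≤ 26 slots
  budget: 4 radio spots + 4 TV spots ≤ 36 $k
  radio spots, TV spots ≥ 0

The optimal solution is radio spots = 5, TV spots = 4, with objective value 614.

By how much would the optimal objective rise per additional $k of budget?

At the optimum: production uses 34 of 34 (binding); airtime uses 13 of 26 (slack = 13); budget uses 36 of 36 (binding).
By complementary slackness, y = 0 for the non-binding constraint.
From A_Bᵀ y = c: 6·y_production + 4·y_budget = 86; 1·y_production + 4·y_budget = 46.
Solving: y_production = 8, y_budget = 9.5.
Shadow price of budget = 9.5.

9.5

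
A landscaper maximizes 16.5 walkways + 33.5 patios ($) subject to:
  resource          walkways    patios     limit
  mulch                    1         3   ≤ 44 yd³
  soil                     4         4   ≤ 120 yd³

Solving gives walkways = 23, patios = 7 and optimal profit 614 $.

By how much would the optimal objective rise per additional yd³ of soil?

Both mulch and soil are binding at x*.
From A_Bᵀ y = c: 1·y_mulch + 4·y_soil = 16.5; 3·y_mulch + 4·y_soil = 33.5.
→ y_mulch = 8.5 and y_soil = 2.
Shadow price of soil = 2.

2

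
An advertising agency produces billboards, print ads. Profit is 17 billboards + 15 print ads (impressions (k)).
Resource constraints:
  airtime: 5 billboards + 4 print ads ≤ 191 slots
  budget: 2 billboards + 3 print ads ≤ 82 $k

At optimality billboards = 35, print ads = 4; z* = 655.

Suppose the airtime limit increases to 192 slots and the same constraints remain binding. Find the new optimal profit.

658

Check each constraint at x*: airtime 191/191 (tight); budget 82/82 (tight).
The binding rows give the dual system: 5·y_airtime + 2·y_budget = 17 and 4·y_airtime + 3·y_budget = 15.
→ y_airtime = 3 and y_budget = 1.
Δz = y_airtime·Δb = 3 × (1) = 3, so new z* = 655 + 3 = 658.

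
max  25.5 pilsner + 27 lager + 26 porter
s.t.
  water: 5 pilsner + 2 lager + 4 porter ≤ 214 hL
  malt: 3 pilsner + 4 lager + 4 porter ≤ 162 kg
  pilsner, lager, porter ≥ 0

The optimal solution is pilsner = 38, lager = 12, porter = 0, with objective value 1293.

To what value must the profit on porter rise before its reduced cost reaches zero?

At the optimum: water uses 214 of 214 (binding); malt uses 162 of 162 (binding).
Dual feasibility on the basic columns requires 5·y_water + 3·y_malt = 25.5, 2·y_water + 4·y_malt = 27.
→ y_water = 1.5 and y_malt = 6.
porter enters the basis when its profit ≥ yᵀa₃ = 1.5·4 + 6·4 = 30.

30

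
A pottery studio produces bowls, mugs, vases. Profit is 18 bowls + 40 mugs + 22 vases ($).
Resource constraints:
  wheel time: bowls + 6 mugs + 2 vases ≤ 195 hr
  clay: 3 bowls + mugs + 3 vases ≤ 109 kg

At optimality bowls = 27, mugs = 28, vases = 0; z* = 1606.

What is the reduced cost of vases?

-2

At the optimum: wheel time uses 195 of 195 (binding); clay uses 109 of 109 (binding).
The binding rows give the dual system: 1·y_wheel time + 3·y_clay = 18 and 6·y_wheel time + 1·y_clay = 40.
This yields shadow prices y_wheel time = 6, y_clay = 4.
Reduced cost of vases: c₃ − yᵀa₃ = 22 − (6·2 + 4·3) = 22 − 24 = -2.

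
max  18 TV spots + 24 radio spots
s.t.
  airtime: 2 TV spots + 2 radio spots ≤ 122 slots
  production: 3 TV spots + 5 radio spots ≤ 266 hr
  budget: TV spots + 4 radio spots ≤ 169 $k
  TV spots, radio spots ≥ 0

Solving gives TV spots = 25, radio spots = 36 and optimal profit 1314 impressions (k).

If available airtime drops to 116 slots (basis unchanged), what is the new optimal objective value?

At the optimum: airtime uses 122 of 122 (binding); production uses 255 of 266 (slack = 11); budget uses 169 of 169 (binding).
Since production is not tight, its dual is 0.
Dual feasibility on the basic columns requires 2·y_airtime + 1·y_budget = 18, 2·y_airtime + 4·y_budget = 24.
→ y_airtime = 8 and y_budget = 2.
Δz = y_airtime·Δb = 8 × (-6) = -48, so new z* = 1314 − 48 = 1266.

1266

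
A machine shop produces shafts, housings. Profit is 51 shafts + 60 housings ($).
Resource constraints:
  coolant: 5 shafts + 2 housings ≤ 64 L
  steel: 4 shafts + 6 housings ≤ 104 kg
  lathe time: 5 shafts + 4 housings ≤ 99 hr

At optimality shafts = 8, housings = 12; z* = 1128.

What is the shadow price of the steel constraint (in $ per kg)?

Binding: coolant and steel. Non-binding: lathe time (11 unused).
Since lathe time is not tight, its dual is 0.
The binding rows give the dual system: 5·y_coolant + 4·y_steel = 51 and 2·y_coolant + 6·y_steel = 60.
→ y_coolant = 3 and y_steel = 9.
Shadow price of steel = 9.

9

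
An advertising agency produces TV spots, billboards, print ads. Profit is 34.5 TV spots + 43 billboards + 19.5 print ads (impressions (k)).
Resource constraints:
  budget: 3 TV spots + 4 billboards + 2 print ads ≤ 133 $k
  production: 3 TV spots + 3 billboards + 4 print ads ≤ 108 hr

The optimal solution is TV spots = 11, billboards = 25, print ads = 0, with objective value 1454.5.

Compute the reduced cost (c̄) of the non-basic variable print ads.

-9.5

Both budget and production are binding at x*.
From A_Bᵀ y = c: 3·y_budget + 3·y_production = 34.5; 4·y_budget + 3·y_production = 43.
→ y_budget = 8.5 and y_production = 3.
Reduced cost of print ads: c₃ − yᵀa₃ = 19.5 − (8.5·2 + 3·4) = 19.5 − 29 = -9.5.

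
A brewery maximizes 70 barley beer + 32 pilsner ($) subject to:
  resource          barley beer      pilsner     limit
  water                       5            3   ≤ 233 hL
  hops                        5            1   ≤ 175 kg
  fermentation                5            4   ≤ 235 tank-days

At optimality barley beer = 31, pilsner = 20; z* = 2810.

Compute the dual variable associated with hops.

At the optimum: water uses 215 of 233 (slack = 18); hops uses 175 of 175 (binding); fermentation uses 235 of 235 (binding).
Since water is not tight, its dual is 0.
Dual feasibility on the basic columns requires 5·y_hops + 5·y_fermentation = 70, 1·y_hops + 4·y_fermentation = 32.
→ y_hops = 8 and y_fermentation = 6.
Shadow price of hops = 8.

8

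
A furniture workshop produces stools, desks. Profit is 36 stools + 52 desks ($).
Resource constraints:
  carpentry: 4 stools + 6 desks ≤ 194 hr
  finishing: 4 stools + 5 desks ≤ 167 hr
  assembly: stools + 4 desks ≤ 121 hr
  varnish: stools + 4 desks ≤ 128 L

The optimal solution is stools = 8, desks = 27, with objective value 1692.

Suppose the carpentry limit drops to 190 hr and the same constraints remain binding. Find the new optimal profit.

At the optimum: carpentry uses 194 of 194 (binding); finishing uses 167 of 167 (binding); assembly uses 116 of 121 (slack = 5); varnish uses 116 of 128 (slack = 12).
Slack constraints have shadow price 0 (complementary slackness).
Dual feasibility on the basic columns requires 4·y_carpentry + 4·y_finishing = 36, 6·y_carpentry + 5·y_finishing = 52.
Solving: y_carpentry = 7, y_finishing = 2.
Δz = y_carpentry·Δb = 7 × (-4) = -28, so new z* = 1692 − 28 = 1664.

1664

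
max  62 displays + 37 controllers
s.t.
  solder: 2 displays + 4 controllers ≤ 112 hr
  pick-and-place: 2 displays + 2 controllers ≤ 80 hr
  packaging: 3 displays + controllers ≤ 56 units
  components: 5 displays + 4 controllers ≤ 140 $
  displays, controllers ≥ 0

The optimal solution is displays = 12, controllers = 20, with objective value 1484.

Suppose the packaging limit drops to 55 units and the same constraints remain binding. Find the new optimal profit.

Check each constraint at x*: solder 104/112 (slack 8); pick-and-place 64/80 (slack 16); packaging 56/56 (tight); components 140/140 (tight).
Since solder, pick-and-place are not tight, their duals are 0.
From A_Bᵀ y = c: 3·y_packaging + 5·y_components = 62; 1·y_packaging + 4·y_components = 37.
Solving: y_packaging = 9, y_components = 7.
Δz = y_packaging·Δb = 9 × (-1) = -9, so new z* = 1484 − 9 = 1475.

1475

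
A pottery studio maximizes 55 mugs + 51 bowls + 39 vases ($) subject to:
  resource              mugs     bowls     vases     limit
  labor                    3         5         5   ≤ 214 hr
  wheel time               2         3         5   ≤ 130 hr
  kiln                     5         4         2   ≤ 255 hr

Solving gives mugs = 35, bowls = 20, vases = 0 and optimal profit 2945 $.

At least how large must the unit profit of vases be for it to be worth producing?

Check each constraint at x*: labor 205/214 (slack 9); wheel time 130/130 (tight); kiln 255/255 (tight).
Since labor is not tight, its dual is 0.
From A_Bᵀ y = c: 2·y_wheel time + 5·y_kiln = 55; 3·y_wheel time + 4·y_kiln = 51.
→ y_wheel time = 5 and y_kiln = 9.
vases enters the basis when its profit ≥ yᵀa₃ = 5·5 + 9·2 = 43.

43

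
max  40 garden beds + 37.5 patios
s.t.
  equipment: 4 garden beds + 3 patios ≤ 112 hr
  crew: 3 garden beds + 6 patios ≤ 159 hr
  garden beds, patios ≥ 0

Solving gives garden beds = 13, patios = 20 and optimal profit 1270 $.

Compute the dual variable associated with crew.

At the optimum: equipment uses 112 of 112 (binding); crew uses 159 of 159 (binding).
The binding rows give the dual system: 4·y_equipment + 3·y_crew = 40 and 3·y_equipment + 6·y_crew = 37.5.
→ y_equipment = 8.5 and y_crew = 2.
Shadow price of crew = 2.

2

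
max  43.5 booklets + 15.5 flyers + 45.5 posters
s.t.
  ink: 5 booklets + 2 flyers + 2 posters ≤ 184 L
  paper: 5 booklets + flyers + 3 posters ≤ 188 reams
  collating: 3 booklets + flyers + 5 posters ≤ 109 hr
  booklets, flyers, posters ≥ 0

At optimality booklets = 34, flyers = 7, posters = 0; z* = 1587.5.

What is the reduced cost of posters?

-8

At the optimum: ink uses 184 of 184 (binding); paper uses 177 of 188 (slack = 11); collating uses 109 of 109 (binding).
Slack constraints have shadow price 0 (complementary slackness).
The binding rows give the dual system: 5·y_ink + 3·y_collating = 43.5 and 2·y_ink + 1·y_collating = 15.5.
→ y_ink = 3 and y_collating = 9.5.
Reduced cost of posters: c₃ − yᵀa₃ = 45.5 − (3·2 + 9.5·5) = 45.5 − 53.5 = -8.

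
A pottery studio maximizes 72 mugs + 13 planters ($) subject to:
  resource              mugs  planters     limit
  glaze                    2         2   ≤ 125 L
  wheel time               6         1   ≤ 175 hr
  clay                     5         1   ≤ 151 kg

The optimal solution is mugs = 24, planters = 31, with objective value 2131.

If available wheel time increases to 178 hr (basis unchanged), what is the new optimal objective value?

2152

At the optimum: glaze uses 110 of 125 (slack = 15); wheel time uses 175 of 175 (binding); clay uses 151 of 151 (binding).
Slack constraints have shadow price 0 (complementary slackness).
From A_Bᵀ y = c: 6·y_wheel time + 5·y_clay = 72; 1·y_wheel time + 1·y_clay = 13.
Solving: y_wheel time = 7, y_clay = 6.
Δz = y_wheel time·Δb = 7 × (3) = 21, so new z* = 2131 + 21 = 2152.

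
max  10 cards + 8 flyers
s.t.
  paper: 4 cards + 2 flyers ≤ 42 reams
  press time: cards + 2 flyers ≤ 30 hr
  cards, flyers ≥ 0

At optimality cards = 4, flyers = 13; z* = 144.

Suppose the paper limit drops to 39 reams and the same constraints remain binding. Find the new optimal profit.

138

Check each constraint at x*: paper 42/42 (tight); press time 30/30 (tight).
The binding rows give the dual system: 4·y_paper + 1·y_press time = 10 and 2·y_paper + 2·y_press time = 8.
Solving: y_paper = 2, y_press time = 2.
Δz = y_paper·Δb = 2 × (-3) = -6, so new z* = 144 − 6 = 138.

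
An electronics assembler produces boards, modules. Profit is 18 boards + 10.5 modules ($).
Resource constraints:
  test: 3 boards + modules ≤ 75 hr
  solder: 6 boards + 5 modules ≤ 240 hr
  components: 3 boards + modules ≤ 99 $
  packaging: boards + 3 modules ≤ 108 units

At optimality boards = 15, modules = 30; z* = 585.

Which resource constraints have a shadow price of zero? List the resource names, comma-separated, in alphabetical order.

components, packaging

test: 75/75 (binding)
solder: 240/240 (binding)
components: 75/99 (slack 24)
packaging: 105/108 (slack 3)
By complementary slackness, a constraint with positive slack has shadow price 0 → components, packaging.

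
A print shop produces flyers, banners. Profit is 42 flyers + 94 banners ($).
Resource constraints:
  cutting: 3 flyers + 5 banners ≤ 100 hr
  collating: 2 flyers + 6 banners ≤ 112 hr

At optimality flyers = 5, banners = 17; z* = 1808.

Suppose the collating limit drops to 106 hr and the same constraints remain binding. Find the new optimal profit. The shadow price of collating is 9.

1754

Δb = -6, so new z* = 1808 + (9)·(-6) = 1808 − 54 = 1754.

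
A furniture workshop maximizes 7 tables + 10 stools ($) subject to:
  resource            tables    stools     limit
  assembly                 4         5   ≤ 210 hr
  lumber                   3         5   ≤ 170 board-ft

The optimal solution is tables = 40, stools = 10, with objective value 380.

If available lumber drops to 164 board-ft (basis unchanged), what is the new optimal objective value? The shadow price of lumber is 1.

374

Δb = -6, so new z* = 380 + (1)·(-6) = 380 − 6 = 374.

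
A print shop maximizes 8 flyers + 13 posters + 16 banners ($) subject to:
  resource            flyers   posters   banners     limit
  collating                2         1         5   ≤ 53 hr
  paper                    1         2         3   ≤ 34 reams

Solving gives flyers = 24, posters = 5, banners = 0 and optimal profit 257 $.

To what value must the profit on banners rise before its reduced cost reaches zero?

23

At the optimum: collating uses 53 of 53 (binding); paper uses 34 of 34 (binding).
The binding rows give the dual system: 2·y_collating + 1·y_paper = 8 and 1·y_collating + 2·y_paper = 13.
→ y_collating = 1 and y_paper = 6.
banners enters the basis when its profit ≥ yᵀa₃ = 1·5 + 6·3 = 23.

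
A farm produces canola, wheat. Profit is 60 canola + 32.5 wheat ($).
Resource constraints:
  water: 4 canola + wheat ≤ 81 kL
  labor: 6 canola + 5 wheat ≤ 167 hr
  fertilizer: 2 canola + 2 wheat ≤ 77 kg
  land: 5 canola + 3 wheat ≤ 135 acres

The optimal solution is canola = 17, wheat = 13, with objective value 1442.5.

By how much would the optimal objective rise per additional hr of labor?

Check each constraint at x*: water 81/81 (tight); labor 167/167 (tight); fertilizer 60/77 (slack 17); land 124/135 (slack 11).
By complementary slackness, y = 0 for the non-binding constraints.
From A_Bᵀ y = c: 4·y_water + 6·y_labor = 60; 1·y_water + 5·y_labor = 32.5.
→ y_water = 7.5 and y_labor = 5.
Shadow price of labor = 5.

5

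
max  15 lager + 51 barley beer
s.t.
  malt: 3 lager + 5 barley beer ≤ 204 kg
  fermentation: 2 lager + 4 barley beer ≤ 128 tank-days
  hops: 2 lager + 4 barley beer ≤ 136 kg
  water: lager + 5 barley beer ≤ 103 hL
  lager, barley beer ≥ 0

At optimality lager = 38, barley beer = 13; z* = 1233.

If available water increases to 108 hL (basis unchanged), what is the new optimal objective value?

1268

Check each constraint at x*: malt 179/204 (slack 25); fermentation 128/128 (tight); hops 128/136 (slack 8); water 103/103 (tight).
By complementary slackness, y = 0 for the non-binding constraints.
Dual feasibility on the basic columns requires 2·y_fermentation + 1·y_water = 15, 4·y_fermentation + 5·y_water = 51.
Solving: y_fermentation = 4, y_water = 7.
Δz = y_water·Δb = 7 × (5) = 35, so new z* = 1233 + 35 = 1268.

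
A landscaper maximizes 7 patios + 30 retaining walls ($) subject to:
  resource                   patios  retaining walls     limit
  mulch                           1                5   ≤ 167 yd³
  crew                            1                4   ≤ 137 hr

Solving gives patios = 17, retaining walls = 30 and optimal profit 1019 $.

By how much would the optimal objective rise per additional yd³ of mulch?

2

At the optimum: mulch uses 167 of 167 (binding); crew uses 137 of 137 (binding).
Dual feasibility on the basic columns requires 1·y_mulch + 1·y_crew = 7, 5·y_mulch + 4·y_crew = 30.
Solving: y_mulch = 2, y_crew = 5.
Shadow price of mulch = 2.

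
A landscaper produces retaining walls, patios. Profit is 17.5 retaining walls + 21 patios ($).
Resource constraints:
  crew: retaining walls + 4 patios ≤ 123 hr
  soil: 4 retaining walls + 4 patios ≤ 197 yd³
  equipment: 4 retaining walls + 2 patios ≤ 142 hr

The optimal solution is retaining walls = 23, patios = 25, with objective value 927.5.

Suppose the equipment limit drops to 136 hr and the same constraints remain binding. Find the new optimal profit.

Check each constraint at x*: crew 123/123 (tight); soil 192/197 (slack 5); equipment 142/142 (tight).
Since soil is not tight, its dual is 0.
From A_Bᵀ y = c: 1·y_crew + 4·y_equipment = 17.5; 4·y_crew + 2·y_equipment = 21.
This yields shadow prices y_crew = 3.5, y_equipment = 3.5.
Δz = y_equipment·Δb = 3.5 × (-6) = -21, so new z* = 927.5 − 21 = 906.5.

906.5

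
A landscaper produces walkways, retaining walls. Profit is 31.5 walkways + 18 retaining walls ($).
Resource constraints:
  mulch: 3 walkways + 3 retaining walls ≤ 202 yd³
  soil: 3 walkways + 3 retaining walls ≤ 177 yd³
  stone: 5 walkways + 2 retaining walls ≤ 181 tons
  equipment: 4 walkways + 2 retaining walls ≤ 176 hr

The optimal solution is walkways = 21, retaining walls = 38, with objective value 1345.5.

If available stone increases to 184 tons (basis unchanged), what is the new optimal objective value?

1359

At the optimum: mulch uses 177 of 202 (slack = 25); soil uses 177 of 177 (binding); stone uses 181 of 181 (binding); equipment uses 160 of 176 (slack = 16).
By complementary slackness, y = 0 for the non-binding constraints.
From A_Bᵀ y = c: 3·y_soil + 5·y_stone = 31.5; 3·y_soil + 2·y_stone = 18.
Solving: y_soil = 3, y_stone = 4.5.
Δz = y_stone·Δb = 4.5 × (3) = 13.5, so new z* = 1345.5 + 13.5 = 1359.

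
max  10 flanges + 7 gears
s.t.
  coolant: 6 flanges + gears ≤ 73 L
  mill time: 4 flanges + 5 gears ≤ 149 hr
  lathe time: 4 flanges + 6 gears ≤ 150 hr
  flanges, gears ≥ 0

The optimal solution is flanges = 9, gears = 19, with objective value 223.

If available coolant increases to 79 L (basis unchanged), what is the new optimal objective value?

229

At the optimum: coolant uses 73 of 73 (binding); mill time uses 131 of 149 (slack = 18); lathe time uses 150 of 150 (binding).
Since mill time is not tight, its dual is 0.
From A_Bᵀ y = c: 6·y_coolant + 4·y_lathe time = 10; 1·y_coolant + 6·y_lathe time = 7.
This yields shadow prices y_coolant = 1, y_lathe time = 1.
Δz = y_coolant·Δb = 1 × (6) = 6, so new z* = 223 + 6 = 229.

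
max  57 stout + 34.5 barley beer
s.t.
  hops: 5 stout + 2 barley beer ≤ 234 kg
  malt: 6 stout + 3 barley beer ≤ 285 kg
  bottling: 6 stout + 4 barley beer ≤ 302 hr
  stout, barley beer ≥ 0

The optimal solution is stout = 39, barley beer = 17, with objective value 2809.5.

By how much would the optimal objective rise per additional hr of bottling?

6

At the optimum: hops uses 229 of 234 (slack = 5); malt uses 285 of 285 (binding); bottling uses 302 of 302 (binding).
Since hops is not tight, its dual is 0.
The binding rows give the dual system: 6·y_malt + 6·y_bottling = 57 and 3·y_malt + 4·y_bottling = 34.5.
→ y_malt = 3.5 and y_bottling = 6.
Shadow price of bottling = 6.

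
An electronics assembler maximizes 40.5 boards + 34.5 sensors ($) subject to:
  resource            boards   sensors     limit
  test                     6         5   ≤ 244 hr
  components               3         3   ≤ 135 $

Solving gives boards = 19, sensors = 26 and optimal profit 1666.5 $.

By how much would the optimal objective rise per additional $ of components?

At the optimum: test uses 244 of 244 (binding); components uses 135 of 135 (binding).
From A_Bᵀ y = c: 6·y_test + 3·y_components = 40.5; 5·y_test + 3·y_components = 34.5.
Solving: y_test = 6, y_components = 1.5.
Shadow price of components = 1.5.

1.5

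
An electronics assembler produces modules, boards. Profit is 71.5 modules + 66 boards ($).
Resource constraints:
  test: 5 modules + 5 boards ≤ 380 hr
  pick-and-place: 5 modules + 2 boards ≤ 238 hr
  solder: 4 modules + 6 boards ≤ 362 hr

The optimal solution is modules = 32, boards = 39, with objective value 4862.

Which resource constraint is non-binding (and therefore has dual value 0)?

test

test: 355/380 (slack 25)
pick-and-place: 238/238 (binding)
solder: 362/362 (binding)
By complementary slackness, a constraint with positive slack has shadow price 0 → test.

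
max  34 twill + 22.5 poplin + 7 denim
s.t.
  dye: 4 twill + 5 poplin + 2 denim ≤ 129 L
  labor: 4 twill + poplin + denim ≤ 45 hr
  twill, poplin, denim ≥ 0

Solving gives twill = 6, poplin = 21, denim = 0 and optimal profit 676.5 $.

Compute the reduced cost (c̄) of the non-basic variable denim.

Check each constraint at x*: dye 129/129 (tight); labor 45/45 (tight).
From A_Bᵀ y = c: 4·y_dye + 4·y_labor = 34; 5·y_dye + 1·y_labor = 22.5.
→ y_dye = 3.5 and y_labor = 5.
Reduced cost of denim: c₃ − yᵀa₃ = 7 − (3.5·2 + 5·1) = 7 − 12 = -5.

-5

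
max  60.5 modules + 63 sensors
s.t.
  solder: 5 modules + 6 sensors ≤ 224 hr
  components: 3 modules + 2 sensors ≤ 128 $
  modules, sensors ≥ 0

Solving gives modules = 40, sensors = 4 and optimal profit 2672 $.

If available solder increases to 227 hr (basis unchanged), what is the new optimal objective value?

2697.5

Check each constraint at x*: solder 224/224 (tight); components 128/128 (tight).
Dual feasibility on the basic columns requires 5·y_solder + 3·y_components = 60.5, 6·y_solder + 2·y_components = 63.
→ y_solder = 8.5 and y_components = 6.
Δz = y_solder·Δb = 8.5 × (3) = 25.5, so new z* = 2672 + 25.5 = 2697.5.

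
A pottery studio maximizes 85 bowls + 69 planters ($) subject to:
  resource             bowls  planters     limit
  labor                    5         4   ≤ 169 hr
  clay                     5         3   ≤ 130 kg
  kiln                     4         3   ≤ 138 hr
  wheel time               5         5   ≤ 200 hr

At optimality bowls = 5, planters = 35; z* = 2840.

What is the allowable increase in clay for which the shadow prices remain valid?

Binding constraints: clay, wheel time. The basis is B = [[5,3],[5,5]] with det 10.
Per unit increase in clay, x* moves by d = (0.5, -0.5).
The basis stays optimal until labor becomes binding; allowable increase = 8 kg.

8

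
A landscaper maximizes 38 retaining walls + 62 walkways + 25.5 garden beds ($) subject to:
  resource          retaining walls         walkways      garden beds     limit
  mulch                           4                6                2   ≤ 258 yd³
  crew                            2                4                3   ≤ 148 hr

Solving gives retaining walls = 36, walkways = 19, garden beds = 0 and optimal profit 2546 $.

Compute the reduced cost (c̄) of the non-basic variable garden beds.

At the optimum: mulch uses 258 of 258 (binding); crew uses 148 of 148 (binding).
From A_Bᵀ y = c: 4·y_mulch + 2·y_crew = 38; 6·y_mulch + 4·y_crew = 62.
Solving: y_mulch = 7, y_crew = 5.
Reduced cost of garden beds: c₃ − yᵀa₃ = 25.5 − (7·2 + 5·3) = 25.5 − 29 = -3.5.

-3.5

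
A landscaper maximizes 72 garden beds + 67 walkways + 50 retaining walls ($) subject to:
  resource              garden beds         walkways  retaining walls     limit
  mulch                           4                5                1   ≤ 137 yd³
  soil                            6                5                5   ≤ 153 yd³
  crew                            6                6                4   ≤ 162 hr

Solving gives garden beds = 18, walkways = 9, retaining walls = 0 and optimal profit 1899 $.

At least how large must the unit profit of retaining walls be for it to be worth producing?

At the optimum: mulch uses 117 of 137 (slack = 20); soil uses 153 of 153 (binding); crew uses 162 of 162 (binding).
By complementary slackness, y = 0 for the non-binding constraint.
The binding rows give the dual system: 6·y_soil + 6·y_crew = 72 and 5·y_soil + 6·y_crew = 67.
This yields shadow prices y_soil = 5, y_crew = 7.
retaining walls enters the basis when its profit ≥ yᵀa₃ = 5·5 + 7·4 = 53.

53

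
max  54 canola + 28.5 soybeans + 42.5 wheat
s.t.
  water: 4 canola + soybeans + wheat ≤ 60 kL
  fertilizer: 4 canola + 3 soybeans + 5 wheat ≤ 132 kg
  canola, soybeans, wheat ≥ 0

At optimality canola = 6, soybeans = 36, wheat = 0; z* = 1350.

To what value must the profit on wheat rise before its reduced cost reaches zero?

Both water and fertilizer are binding at x*.
From A_Bᵀ y = c: 4·y_water + 4·y_fertilizer = 54; 1·y_water + 3·y_fertilizer = 28.5.
This yields shadow prices y_water = 6, y_fertilizer = 7.5.
wheat enters the basis when its profit ≥ yᵀa₃ = 6·1 + 7.5·5 = 43.5.

43.5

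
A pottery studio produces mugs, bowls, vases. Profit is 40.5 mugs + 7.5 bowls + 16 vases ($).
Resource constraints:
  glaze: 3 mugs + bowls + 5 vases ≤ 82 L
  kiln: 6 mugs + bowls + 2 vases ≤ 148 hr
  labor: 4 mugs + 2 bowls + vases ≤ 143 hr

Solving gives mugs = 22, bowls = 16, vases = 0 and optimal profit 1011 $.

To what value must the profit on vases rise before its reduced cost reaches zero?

19.5

At the optimum: glaze uses 82 of 82 (binding); kiln uses 148 of 148 (binding); labor uses 120 of 143 (slack = 23).
By complementary slackness, y = 0 for the non-binding constraint.
From A_Bᵀ y = c: 3·y_glaze + 6·y_kiln = 40.5; 1·y_glaze + 1·y_kiln = 7.5.
This yields shadow prices y_glaze = 1.5, y_kiln = 6.
vases enters the basis when its profit ≥ yᵀa₃ = 1.5·5 + 6·2 = 19.5.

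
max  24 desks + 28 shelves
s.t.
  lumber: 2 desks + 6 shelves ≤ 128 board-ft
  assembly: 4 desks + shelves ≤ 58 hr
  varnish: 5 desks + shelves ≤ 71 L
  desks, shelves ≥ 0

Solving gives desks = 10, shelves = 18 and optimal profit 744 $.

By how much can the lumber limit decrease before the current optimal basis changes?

66

Binding constraints: lumber, assembly. The basis is B = [[2,6],[4,1]] with det -22.
Per unit decrease in lumber, x* moves by d = (0.0455, -0.1818).
The basis stays optimal until varnish becomes binding; allowable decrease = 66 board-ft.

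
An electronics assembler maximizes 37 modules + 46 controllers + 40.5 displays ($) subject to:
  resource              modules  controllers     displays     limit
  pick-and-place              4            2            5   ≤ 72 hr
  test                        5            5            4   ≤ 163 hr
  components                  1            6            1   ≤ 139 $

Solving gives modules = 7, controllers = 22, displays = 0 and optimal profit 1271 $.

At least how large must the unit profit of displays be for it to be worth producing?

Check each constraint at x*: pick-and-place 72/72 (tight); test 145/163 (slack 18); components 139/139 (tight).
Since test is not tight, its dual is 0.
Dual feasibility on the basic columns requires 4·y_pick-and-place + 1·y_components = 37, 2·y_pick-and-place + 6·y_components = 46.
→ y_pick-and-place = 8 and y_components = 5.
displays enters the basis when its profit ≥ yᵀa₃ = 8·5 + 5·1 = 45.

45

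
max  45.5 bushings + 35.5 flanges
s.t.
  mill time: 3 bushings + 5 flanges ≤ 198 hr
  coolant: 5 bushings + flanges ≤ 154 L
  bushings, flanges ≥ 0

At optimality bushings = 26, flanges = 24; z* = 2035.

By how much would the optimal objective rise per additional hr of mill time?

6

Check each constraint at x*: mill time 198/198 (tight); coolant 154/154 (tight).
Dual feasibility on the basic columns requires 3·y_mill time + 5·y_coolant = 45.5, 5·y_mill time + 1·y_coolant = 35.5.
This yields shadow prices y_mill time = 6, y_coolant = 5.5.
Shadow price of mill time = 6.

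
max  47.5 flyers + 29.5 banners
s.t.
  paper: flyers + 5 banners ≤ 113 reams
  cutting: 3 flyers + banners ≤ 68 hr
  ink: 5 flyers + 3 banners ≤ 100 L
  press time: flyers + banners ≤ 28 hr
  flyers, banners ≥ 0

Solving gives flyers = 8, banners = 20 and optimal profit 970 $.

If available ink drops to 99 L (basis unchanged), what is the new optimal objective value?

Binding: ink and press time. Non-binding: paper (5 unused), cutting (24 unused).
Slack constraints have shadow price 0 (complementary slackness).
From A_Bᵀ y = c: 5·y_ink + 1·y_press time = 47.5; 3·y_ink + 1·y_press time = 29.5.
→ y_ink = 9 and y_press time = 2.5.
Δz = y_ink·Δb = 9 × (-1) = -9, so new z* = 970 − 9 = 961.

961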